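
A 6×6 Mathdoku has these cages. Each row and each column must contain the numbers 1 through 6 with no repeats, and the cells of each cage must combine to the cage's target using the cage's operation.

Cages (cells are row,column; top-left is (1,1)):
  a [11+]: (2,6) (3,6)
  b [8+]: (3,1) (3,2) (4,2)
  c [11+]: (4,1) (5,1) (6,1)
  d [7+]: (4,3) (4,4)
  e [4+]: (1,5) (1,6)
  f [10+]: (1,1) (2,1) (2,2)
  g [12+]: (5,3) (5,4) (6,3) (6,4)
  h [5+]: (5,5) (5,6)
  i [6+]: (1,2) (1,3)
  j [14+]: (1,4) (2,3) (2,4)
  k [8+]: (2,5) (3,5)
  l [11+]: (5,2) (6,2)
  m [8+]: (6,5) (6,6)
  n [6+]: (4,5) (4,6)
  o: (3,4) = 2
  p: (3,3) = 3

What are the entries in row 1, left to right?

Cage p is a single given cell, so (3,3) = 3.
Cage o is given, so (3,4) = 2.
Cage b needs sum 8, leaving (4,2) = 3.
In row 4, 5 can only go at (4,1), so (4,1) = 5.
Column 1 now contains 5, leaving (1,1) = 6.
6 is placed in row 1, which forces (1,4) = 5.
Cage f needs sum 10; hence (2,1) = 3.
Cage f has sum 10; hence (2,2) = 1.
3 is placed in row 2; hence (2,4) = 4.
3 is placed in row 2; hence (2,5) = 2.
Column 2 already has 1, so (3,2) = 4.
Column 5 already has 2; hence (4,5) = 4.
Row 4 already has 4, leaving (4,6) = 2.
Column 6 already has 2; hence (6,6) = 3.
4 is placed in column 2, so (1,2) = 2.
Cage i's pair has sum 6; hence (1,3) = 4.
Cage e's pair has sum 4, so (1,5) = 3.
3 is placed in column 6, leaving (1,6) = 1.
Cage j needs sum 14, which forces (2,3) = 5.
5 is placed in row 2, so (2,6) = 6.
4 is placed in row 3, which forces (3,1) = 1.
Cage k's pair has sum 8, leaving (3,5) = 6.
6 is placed in column 6, which forces (3,6) = 5.
The two cells of cage h must have sum 5; hence (5,5) = 1.
Cage h needs two cells with sum 5, leaving (5,6) = 4.
Column 3 now contains 4, which forces (6,3) = 2.
Row 6 already has 3, so (6,4) = 1.
The two cells of cage m must have sum 8, which forces (6,5) = 5.
Cage d needs two cells with sum 7, so (4,3) = 1.
Column 4 already has 1, so (4,4) = 6.
4 is placed in row 5, which forces (5,1) = 2.
Cage l needs two cells with sum 11, which forces (5,2) = 5.
Row 5 now contains 1, leaving (5,3) = 6.
Cage g has sum 12, leaving (5,4) = 3.
Row 6 now contains 2; hence (6,1) = 4.
5 is placed in row 6, so (6,2) = 6.
Completed grid: 6 2 4 5 3 1 / 3 1 5 4 2 6 / 1 4 3 2 6 5 / 5 3 1 6 4 2 / 2 5 6 3 1 4 / 4 6 2 1 5 3.

6 2 4 5 3 1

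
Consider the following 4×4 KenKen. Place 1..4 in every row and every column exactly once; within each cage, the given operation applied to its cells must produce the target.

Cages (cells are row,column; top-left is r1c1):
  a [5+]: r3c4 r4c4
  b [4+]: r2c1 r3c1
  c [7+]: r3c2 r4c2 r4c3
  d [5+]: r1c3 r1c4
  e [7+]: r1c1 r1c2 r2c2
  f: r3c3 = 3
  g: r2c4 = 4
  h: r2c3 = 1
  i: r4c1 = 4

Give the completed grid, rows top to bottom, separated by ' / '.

H is a freebie, leaving r2c3 = 1.
G is a freebie; hence r2c4 = 4.
Cage f is given; hence r3c3 = 3.
Cage i is given, which forces r4c1 = 4.
Row 4 now contains 4; hence r4c3 = 2.
2 is placed in column 3; hence r1c3 = 4.
Cage d needs two cells with sum 5, which forces r1c4 = 1.
Row 2 now contains 1, which forces r2c1 = 3.
Row 2 already has 3, so r2c2 = 2.
Row 3 now contains 3, which forces r3c1 = 1.
Column 2 now contains 2, so r3c2 = 4.
Cage a needs two cells with sum 5; hence r3c4 = 2.
Cage a needs two cells with sum 5; hence r4c4 = 3.
Column 1 now contains 3, which forces r1c1 = 2.
1 is placed in row 1, so r1c2 = 3.
Row 4 now contains 3, so r4c2 = 1.

2 3 4 1 / 3 2 1 4 / 1 4 3 2 / 4 1 2 3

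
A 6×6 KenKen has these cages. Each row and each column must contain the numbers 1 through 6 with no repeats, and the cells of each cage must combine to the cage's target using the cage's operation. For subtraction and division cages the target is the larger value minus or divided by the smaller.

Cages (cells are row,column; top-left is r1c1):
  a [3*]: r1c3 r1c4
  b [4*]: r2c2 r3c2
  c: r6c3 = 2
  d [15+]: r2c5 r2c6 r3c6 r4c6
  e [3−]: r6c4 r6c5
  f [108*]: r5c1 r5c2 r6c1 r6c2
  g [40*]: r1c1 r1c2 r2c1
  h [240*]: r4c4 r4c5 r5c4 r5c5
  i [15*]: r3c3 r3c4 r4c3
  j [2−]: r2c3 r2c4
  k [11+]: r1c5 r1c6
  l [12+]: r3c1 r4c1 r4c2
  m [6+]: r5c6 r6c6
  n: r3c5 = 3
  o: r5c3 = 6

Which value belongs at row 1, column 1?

N is a freebie, leaving r3c5 = 3.
Cage o is a single given cell, so r5c3 = 6.
Cage c is given, leaving r6c3 = 2.
Cage i needs product 15, which forces r4c3 = 3.
3 is placed in column 3, which forces r1c3 = 1.
The two cells of cage a must have product 3, which forces r1c4 = 3.
Column 3 now contains 1; hence r3c3 = 5.
Row 3 now contains 5; hence r3c4 = 1.
Column 4 already has 1, leaving r6c4 = 4.
Cage b's pair has product 4; hence r2c2 = 1.
Column 3 now contains 5, so r2c3 = 4.
Row 3 already has 1; hence r3c2 = 4.
Cage e needs two cells with difference 3, so r6c5 = 1.
1 is placed in row 6; hence r6c6 = 5.
The 3 cells of cage g must have product 40, leaving r1c1 = 4.
The two cells of cage k must have sum 11, leaving r1c5 = 5.
Column 6 now contains 5; hence r1c6 = 6.
Column 6 already has 6, leaving r3c6 = 2.
Column 1 already has 4; hence r4c1 = 1.
Row 4 already has 1, which forces r4c6 = 4.
Column 6 now contains 5, so r5c6 = 1.
Row 1 now contains 5; hence r1c2 = 2.
Cage g needs product 40; hence r2c1 = 5.
Cage d has sum 15, so r2c5 = 6.
2 is placed in column 6, which forces r2c6 = 3.
Row 3 already has 2, which forces r3c1 = 6.
Cage l needs sum 12; hence r4c2 = 5.
Column 5 now contains 6, leaving r4c5 = 2.
2 is placed in column 2; hence r5c2 = 3.
Cage h needs product 240, leaving r5c5 = 4.
6 is placed in column 1; hence r6c1 = 3.
Column 2 already has 3, so r6c2 = 6.
6 is placed in row 2, which forces r2c4 = 2.
Row 4 now contains 2; hence r4c4 = 6.
3 is placed in row 5, so r5c1 = 2.
The 4 cells of cage h must have product 240, which forces r5c4 = 5.
Completed grid: 4 2 1 3 5 6 / 5 1 4 2 6 3 / 6 4 5 1 3 2 / 1 5 3 6 2 4 / 2 3 6 5 4 1 / 3 6 2 4 1 5.

4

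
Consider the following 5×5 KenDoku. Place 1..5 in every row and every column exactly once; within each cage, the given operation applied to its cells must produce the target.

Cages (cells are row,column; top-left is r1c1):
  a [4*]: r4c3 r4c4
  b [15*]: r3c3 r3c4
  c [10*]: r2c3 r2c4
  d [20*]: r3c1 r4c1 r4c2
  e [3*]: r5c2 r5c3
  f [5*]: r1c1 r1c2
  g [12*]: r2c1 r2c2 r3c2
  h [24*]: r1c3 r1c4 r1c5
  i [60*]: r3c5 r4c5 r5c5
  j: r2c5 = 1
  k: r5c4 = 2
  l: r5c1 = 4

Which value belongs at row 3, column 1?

Cage j is given; hence r2c5 = 1.
Cage l is a single given cell, leaving r5c1 = 4.
Cage k is given, so r5c4 = 2.
Cage c needs two cells with product 10, leaving r2c3 = 2.
Column 4 already has 2, leaving r2c4 = 5.
5 is placed in column 4, leaving r3c4 = 3.
The 3 cells of cage h must have product 24, so r1c3 = 3.
3 is placed in column 4; hence r1c4 = 4.
Cage h has product 24; hence r1c5 = 2.
Row 2 now contains 2, which forces r2c1 = 3.
Cage g needs product 12, which forces r2c2 = 4.
Cage g has product 12, so r3c2 = 1.
Row 3 now contains 3, so r3c3 = 5.
Row 3 now contains 5, leaving r3c5 = 4.
Column 2 now contains 4, so r4c2 = 2.
Column 4 now contains 4, leaving r4c4 = 1.
Column 2 now contains 1, which forces r5c2 = 3.
Column 3 now contains 3, leaving r5c3 = 1.
Row 5 already has 3, leaving r5c5 = 5.
Cage f needs two cells with product 5; hence r1c1 = 1.
Column 2 now contains 1; hence r1c2 = 5.
Row 3 now contains 5, leaving r3c1 = 2.
Row 4 now contains 1, leaving r4c1 = 5.
Row 4 now contains 1, so r4c3 = 4.
Column 5 already has 5, which forces r4c5 = 3.
Completed grid: 1 5 3 4 2 / 3 4 2 5 1 / 2 1 5 3 4 / 5 2 4 1 3 / 4 3 1 2 5.

2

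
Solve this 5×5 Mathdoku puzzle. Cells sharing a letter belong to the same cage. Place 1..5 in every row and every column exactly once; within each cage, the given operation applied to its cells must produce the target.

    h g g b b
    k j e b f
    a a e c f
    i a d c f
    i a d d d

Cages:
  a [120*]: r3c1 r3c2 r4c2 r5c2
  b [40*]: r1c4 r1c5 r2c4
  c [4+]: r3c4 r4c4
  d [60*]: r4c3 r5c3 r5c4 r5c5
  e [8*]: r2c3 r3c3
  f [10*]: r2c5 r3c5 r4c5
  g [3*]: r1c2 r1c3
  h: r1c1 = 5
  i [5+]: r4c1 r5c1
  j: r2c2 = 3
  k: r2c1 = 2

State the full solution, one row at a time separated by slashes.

5 1 3 2 4 / 2 3 4 5 1 / 3 4 2 1 5 / 4 5 1 3 2 / 1 2 5 4 3

Cage h is a single given cell, leaving r1c1 = 5.
Cage k is a single given cell, leaving r2c1 = 2.
Cage j is given; hence r2c2 = 3.
Row 2 already has 2; hence r2c3 = 4.
Row 2 now contains 4; hence r2c4 = 5.
Row 2 already has 5, so r2c5 = 1.
Column 3 already has 4, so r3c3 = 2.
Row 3 already has 2, which forces r3c5 = 5.
Column 5 already has 5, leaving r4c5 = 2.
Column 2 now contains 3, so r1c2 = 1.
Cage g needs two cells with product 3, which forces r1c3 = 3.
The 3 cells of cage b must have product 40, which forces r1c4 = 2.
2 is placed in column 5, leaving r1c5 = 4.
The 4 cells of cage a must have product 120, so r3c1 = 3.
Row 3 already has 5, leaving r3c2 = 4.
3 is placed in row 3, so r3c4 = 1.
Cage a needs product 120, so r4c2 = 5.
Row 4 now contains 5, leaving r4c3 = 1.
Column 4 now contains 1, leaving r4c4 = 3.
Cage a needs product 120, so r5c2 = 2.
1 is placed in column 3; hence r5c3 = 5.
3 is placed in column 4, leaving r5c4 = 4.
Column 5 now contains 4, so r5c5 = 3.
Row 4 now contains 1, which forces r4c1 = 4.
Row 5 already has 4, leaving r5c1 = 1.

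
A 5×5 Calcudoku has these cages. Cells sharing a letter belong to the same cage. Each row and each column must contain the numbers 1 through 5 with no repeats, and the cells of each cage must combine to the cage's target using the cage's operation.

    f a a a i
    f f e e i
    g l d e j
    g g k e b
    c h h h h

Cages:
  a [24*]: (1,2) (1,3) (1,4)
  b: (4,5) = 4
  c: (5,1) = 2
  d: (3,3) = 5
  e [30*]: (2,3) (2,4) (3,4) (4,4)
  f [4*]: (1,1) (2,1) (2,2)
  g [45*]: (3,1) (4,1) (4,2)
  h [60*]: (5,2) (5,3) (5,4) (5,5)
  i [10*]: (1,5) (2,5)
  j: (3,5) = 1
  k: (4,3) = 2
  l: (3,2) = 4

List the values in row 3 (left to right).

Cage g needs product 45, which forces (3,1) = 3.
L is a freebie, so (3,2) = 4.
D is a freebie; hence (3,3) = 5.
Cage j is given, leaving (3,5) = 1.
The 3 cells of cage g must have product 45, leaving (4,1) = 5.
The 3 cells of cage g must have product 45, leaving (4,2) = 3.
Cage k is a single given cell; hence (4,3) = 2.
Row 4 now contains 2, leaving (4,4) = 1.
Cage b is a single given cell; hence (4,5) = 4.
C is a freebie, leaving (5,1) = 2.
2 is placed in column 1, leaving (1,1) = 1.
Column 2 already has 3, which forces (1,2) = 2.
Row 1 already has 2, so (1,5) = 5.
The 3 cells of cage f must have product 4, so (2,1) = 4.
The 3 cells of cage f must have product 4, leaving (2,2) = 1.
Cage e has product 30; hence (2,3) = 3.
The 4 cells of cage e must have product 30, leaving (2,4) = 5.
5 is placed in column 5, so (2,5) = 2.
Row 3 now contains 1, so (3,4) = 2.
1 is placed in column 2, which forces (5,2) = 5.
5 is placed in column 5, which forces (5,5) = 3.
3 is placed in column 3, so (1,3) = 4.
The 3 cells of cage a must have product 24; hence (1,4) = 3.
Cage h needs product 60; hence (5,3) = 1.
Row 5 now contains 3, which forces (5,4) = 4.
Filled in: 1 2 4 3 5 / 4 1 3 5 2 / 3 4 5 2 1 / 5 3 2 1 4 / 2 5 1 4 3.

3 4 5 2 1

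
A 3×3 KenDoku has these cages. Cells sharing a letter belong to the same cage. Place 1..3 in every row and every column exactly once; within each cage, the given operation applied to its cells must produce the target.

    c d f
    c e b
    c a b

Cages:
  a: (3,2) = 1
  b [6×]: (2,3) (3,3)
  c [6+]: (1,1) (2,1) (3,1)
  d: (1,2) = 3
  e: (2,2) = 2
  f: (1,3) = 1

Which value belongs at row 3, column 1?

3

D is a freebie, leaving (1,2) = 3.
F is a freebie, which forces (1,3) = 1.
E is a freebie; hence (2,2) = 2.
Row 2 now contains 2, leaving (2,3) = 3.
Cage a is given, which forces (3,2) = 1.
Column 3 now contains 3, so (3,3) = 2.
Row 1 now contains 1, so (1,1) = 2.
Row 2 already has 3, which forces (2,1) = 1.
Row 3 already has 2, leaving (3,1) = 3.
Filled in: 2 3 1 / 1 2 3 / 3 1 2.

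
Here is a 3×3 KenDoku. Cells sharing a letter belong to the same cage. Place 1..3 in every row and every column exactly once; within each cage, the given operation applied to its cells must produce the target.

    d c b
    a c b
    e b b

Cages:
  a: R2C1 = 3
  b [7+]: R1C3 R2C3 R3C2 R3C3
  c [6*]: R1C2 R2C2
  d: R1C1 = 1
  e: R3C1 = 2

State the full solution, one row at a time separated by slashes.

1 3 2 / 3 2 1 / 2 1 3

D is a freebie, so R1C1 = 1.
Cage a is given; hence R2C1 = 3.
Row 2 already has 3, so R2C2 = 2.
Row 2 now contains 2; hence R2C3 = 1.
Cage e is given, which forces R3C1 = 2.
Cage b needs sum 7; hence R3C2 = 1.
Row 3 already has 2, so R3C3 = 3.
Column 2 now contains 2, leaving R1C2 = 3.
Column 3 now contains 3, which forces R1C3 = 2.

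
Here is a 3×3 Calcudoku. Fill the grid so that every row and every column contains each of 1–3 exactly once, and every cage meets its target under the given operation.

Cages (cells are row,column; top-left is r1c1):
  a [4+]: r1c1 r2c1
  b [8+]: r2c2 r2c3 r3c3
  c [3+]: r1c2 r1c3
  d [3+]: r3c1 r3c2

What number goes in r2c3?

Cage b has sum 8, so r2c2 = 3.
Cage b needs sum 8; hence r2c3 = 2.
Cage b has sum 8; hence r3c3 = 3.
Cage a's pair has sum 4, leaving r1c1 = 3.
Cage c needs two cells with sum 3, which forces r1c2 = 2.
2 is placed in column 3, leaving r1c3 = 1.
3 is placed in row 2; hence r2c1 = 1.
Column 1 now contains 1, so r3c1 = 2.
Column 2 now contains 2, leaving r3c2 = 1.
The full grid is 3 2 1 / 1 3 2 / 2 1 3.

2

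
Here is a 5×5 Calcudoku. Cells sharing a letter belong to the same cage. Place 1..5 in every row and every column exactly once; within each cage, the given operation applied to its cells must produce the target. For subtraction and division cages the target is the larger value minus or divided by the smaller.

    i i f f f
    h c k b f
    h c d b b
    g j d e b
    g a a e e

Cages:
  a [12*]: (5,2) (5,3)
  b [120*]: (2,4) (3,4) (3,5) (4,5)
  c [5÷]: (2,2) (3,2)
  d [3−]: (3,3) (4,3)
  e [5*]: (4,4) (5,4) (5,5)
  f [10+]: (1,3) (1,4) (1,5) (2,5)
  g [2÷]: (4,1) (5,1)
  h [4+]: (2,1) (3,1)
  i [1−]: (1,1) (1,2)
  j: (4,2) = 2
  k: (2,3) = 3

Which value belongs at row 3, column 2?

Cage k is given; hence (2,3) = 3.
J is a freebie, so (4,2) = 2.
Cage e needs product 5, which forces (4,4) = 1.
Column 3 now contains 3, which forces (5,3) = 4.
Cage e has product 5; hence (5,4) = 5.
Cage e has product 5, which forces (5,5) = 1.
Cage f has sum 10, leaving (1,3) = 1.
Row 2 already has 3, so (2,1) = 1.
Row 2 already has 1, so (2,2) = 5.
Cage h needs two cells with sum 4; hence (3,1) = 3.
5 is placed in column 2; hence (3,2) = 1.
The two cells of cage d must have difference 3, so (3,3) = 2.
Row 3 already has 2, leaving (3,4) = 4.
4 is placed in row 3, which forces (3,5) = 5.
Row 4 already has 1; hence (4,1) = 4.
4 is placed in column 3, which forces (4,3) = 5.
Row 4 already has 4, which forces (4,5) = 3.
Row 5 now contains 1, so (5,1) = 2.
Row 5 now contains 4, so (5,2) = 3.
Column 1 already has 2, which forces (1,1) = 5.
Column 2 already has 3, leaving (1,2) = 4.
Cage f needs sum 10, leaving (1,4) = 3.
4 is placed in row 1; hence (1,5) = 2.
Column 4 now contains 4, which forces (2,4) = 2.
Column 5 already has 2, so (2,5) = 4.
The full grid is 5 4 1 3 2 / 1 5 3 2 4 / 3 1 2 4 5 / 4 2 5 1 3 / 2 3 4 5 1.

1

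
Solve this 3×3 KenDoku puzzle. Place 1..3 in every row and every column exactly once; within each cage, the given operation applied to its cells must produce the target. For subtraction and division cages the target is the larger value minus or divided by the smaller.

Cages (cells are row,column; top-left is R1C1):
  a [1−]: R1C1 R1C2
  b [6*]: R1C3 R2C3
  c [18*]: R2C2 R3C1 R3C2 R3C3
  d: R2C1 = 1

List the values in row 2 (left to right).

1 3 2

Cage d is given, leaving R2C1 = 1.
Cage c needs product 18; hence R2C2 = 3.
3 is placed in row 2, leaving R2C3 = 2.
Column 3 now contains 2; hence R1C3 = 3.
3 is placed in column 3, so R3C3 = 1.
3 is placed in row 1, leaving R1C1 = 2.
Cage a's pair has difference 1, which forces R1C2 = 1.
Cage c needs product 18, which forces R3C1 = 3.
Row 3 already has 1; hence R3C2 = 2.
Completed grid: 2 1 3 / 1 3 2 / 3 2 1.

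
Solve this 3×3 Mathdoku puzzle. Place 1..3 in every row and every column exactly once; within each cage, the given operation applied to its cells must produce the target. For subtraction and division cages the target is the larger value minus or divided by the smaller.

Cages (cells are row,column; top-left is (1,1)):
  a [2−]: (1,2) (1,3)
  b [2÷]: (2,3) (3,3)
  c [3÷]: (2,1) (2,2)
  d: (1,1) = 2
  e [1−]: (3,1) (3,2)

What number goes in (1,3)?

Cage d is given, leaving (1,1) = 2.
Cage e needs two cells with difference 1; hence (3,2) = 2.
Row 3 already has 2, leaving (3,3) = 1.
The two cells of cage a must have difference 2, which forces (1,2) = 1.
Column 3 already has 1, leaving (1,3) = 3.
Column 2 now contains 1; hence (2,2) = 3.
Column 3 already has 1, leaving (2,3) = 2.
1 is placed in row 3, leaving (3,1) = 3.
3 is placed in row 2, so (2,1) = 1.
The full grid is 2 1 3 / 1 3 2 / 3 2 1.

3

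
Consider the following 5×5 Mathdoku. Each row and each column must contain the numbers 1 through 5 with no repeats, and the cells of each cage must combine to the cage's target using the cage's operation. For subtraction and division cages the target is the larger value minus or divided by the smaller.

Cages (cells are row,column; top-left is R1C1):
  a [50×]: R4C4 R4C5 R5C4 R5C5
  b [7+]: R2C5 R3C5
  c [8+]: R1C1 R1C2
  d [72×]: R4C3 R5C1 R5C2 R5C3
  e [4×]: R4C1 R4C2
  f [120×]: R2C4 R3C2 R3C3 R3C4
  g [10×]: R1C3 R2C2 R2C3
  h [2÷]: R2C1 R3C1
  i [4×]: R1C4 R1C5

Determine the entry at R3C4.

2

Cage d has product 72, so R4C3 = 3.
Row 1 needs a 2, and only R1C3 is open for it.
2 is placed in column 3, leaving R5C3 = 4.
Column 3 already has 4, so R3C3 = 5.
Cage g has product 10, leaving R2C2 = 5.
Column 3 now contains 5, which forces R2C3 = 1.
Cage c's pair has sum 8; hence R1C1 = 5.
5 is placed in column 2; hence R1C2 = 3.
Column 2 now contains 3, leaving R5C2 = 2.
2 is placed in column 2; hence R3C2 = 4.
Row 3 now contains 4, so R3C5 = 3.
Column 2 now contains 4, so R4C2 = 1.
2 is placed in row 5, leaving R5C1 = 3.
Cage f has product 120, which forces R2C4 = 3.
Column 5 now contains 3, which forces R2C5 = 4.
3 is placed in row 3, which forces R3C4 = 2.
1 is placed in row 4, so R4C1 = 4.
2 is placed in column 4, which forces R4C4 = 5.
Row 4 now contains 5, leaving R4C5 = 2.
5 is placed in column 4, leaving R5C4 = 1.
Row 5 already has 1, so R5C5 = 5.
Column 4 already has 1; hence R1C4 = 4.
Column 5 already has 4; hence R1C5 = 1.
Row 2 already has 4, which forces R2C1 = 2.
2 is placed in row 3, leaving R3C1 = 1.
Filled in: 5 3 2 4 1 / 2 5 1 3 4 / 1 4 5 2 3 / 4 1 3 5 2 / 3 2 4 1 5.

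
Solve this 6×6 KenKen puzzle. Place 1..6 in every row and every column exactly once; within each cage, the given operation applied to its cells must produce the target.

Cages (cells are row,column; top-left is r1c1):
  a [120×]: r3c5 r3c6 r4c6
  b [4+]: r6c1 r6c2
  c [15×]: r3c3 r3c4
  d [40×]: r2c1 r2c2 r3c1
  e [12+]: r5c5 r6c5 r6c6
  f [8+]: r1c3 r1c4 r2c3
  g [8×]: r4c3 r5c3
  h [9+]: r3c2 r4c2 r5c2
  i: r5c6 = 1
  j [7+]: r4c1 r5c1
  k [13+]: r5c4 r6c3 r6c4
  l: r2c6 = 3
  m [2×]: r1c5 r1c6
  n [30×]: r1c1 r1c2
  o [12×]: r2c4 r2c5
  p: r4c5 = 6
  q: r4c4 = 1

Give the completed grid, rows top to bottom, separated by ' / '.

6 5 3 4 1 2 / 5 4 1 6 2 3 / 2 1 5 3 4 6 / 3 2 4 1 6 5 / 4 6 2 5 3 1 / 1 3 6 2 5 4

Cage l is a single given cell, so r2c6 = 3.
Cage q is given, leaving r4c4 = 1.
Cage p is a single given cell, which forces r4c5 = 6.
Cage i is a single given cell; hence r5c6 = 1.
Cage m's pair has product 2, leaving r1c5 = 1.
Column 6 now contains 1, so r1c6 = 2.
Cage o needs two cells with product 12, so r2c4 = 6.
The two cells of cage o must have product 12, so r2c5 = 2.
The 3 cells of cage a must have product 120, which forces r3c6 = 6.
Cage f needs sum 8, so r2c3 = 1.
The 3 cells of cage d must have product 40, leaving r3c1 = 2.
Row 3 needs a 1, and only r3c2 is open for it.
Cage b needs two cells with sum 4, leaving r6c1 = 1.
Column 2 now contains 1; hence r6c2 = 3.
Cage h needs sum 9, leaving r4c2 = 2.
Row 4 already has 2, leaving r4c3 = 4.
4 is placed in row 4; hence r4c6 = 5.
The 3 cells of cage h must have sum 9, leaving r5c2 = 6.
Column 3 already has 4; hence r5c3 = 2.
Cage e needs sum 12, so r5c5 = 3.
Column 3 already has 4; hence r6c3 = 6.
Column 6 already has 5, which forces r6c6 = 4.
The two cells of cage n must have product 30; hence r1c1 = 6.
Column 2 now contains 6, leaving r1c2 = 5.
Column 3 already has 4, leaving r1c3 = 3.
Cage f needs sum 8, which forces r1c4 = 4.
5 is placed in column 2, which forces r2c2 = 4.
Column 3 already has 3; hence r3c3 = 5.
Row 3 now contains 5, leaving r3c4 = 3.
The 3 cells of cage a must have product 120; hence r3c5 = 4.
4 is placed in row 4, so r4c1 = 3.
Row 5 already has 3, which forces r5c1 = 4.
Cage k needs sum 13; hence r5c4 = 5.
The 3 cells of cage k must have sum 13, which forces r6c4 = 2.
Row 6 already has 4, leaving r6c5 = 5.
Row 2 already has 4, leaving r2c1 = 5.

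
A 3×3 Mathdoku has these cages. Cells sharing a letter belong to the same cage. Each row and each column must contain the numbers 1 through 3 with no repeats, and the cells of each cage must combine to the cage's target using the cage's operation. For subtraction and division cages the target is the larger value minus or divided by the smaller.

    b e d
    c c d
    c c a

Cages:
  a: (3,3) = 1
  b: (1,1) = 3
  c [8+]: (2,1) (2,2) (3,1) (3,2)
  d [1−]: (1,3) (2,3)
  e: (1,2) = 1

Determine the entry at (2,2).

Cage b is a single given cell, leaving (1,1) = 3.
E is a freebie; hence (1,2) = 1.
1 is placed in row 1; hence (1,3) = 2.
A is a freebie; hence (3,3) = 1.
Cage c has sum 8, which forces (2,1) = 1.
The 4 cells of cage c must have sum 8, which forces (2,2) = 2.
Column 3 already has 1, which forces (2,3) = 3.
Row 3 now contains 1, which forces (3,1) = 2.
Cage c has sum 8; hence (3,2) = 3.
Completed grid: 3 1 2 / 1 2 3 / 2 3 1.

2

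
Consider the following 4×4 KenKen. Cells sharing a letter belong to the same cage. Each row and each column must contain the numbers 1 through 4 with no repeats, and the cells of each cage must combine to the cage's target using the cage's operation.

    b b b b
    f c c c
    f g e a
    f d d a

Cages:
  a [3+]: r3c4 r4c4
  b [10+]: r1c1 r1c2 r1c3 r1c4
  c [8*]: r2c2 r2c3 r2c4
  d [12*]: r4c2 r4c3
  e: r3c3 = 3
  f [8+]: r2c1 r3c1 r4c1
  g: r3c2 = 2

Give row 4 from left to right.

1 3 4 2

G is a freebie; hence r3c2 = 2.
Cage e is given, which forces r3c3 = 3.
Row 3 now contains 2, leaving r3c4 = 1.
3 is placed in column 3, so r4c3 = 4.
Column 4 now contains 1, leaving r4c4 = 2.
The 3 cells of cage c must have product 8, leaving r2c2 = 1.
Cage c needs product 8, leaving r2c3 = 2.
2 is placed in column 4; hence r2c4 = 4.
1 is placed in row 3, which forces r3c1 = 4.
Row 4 already has 4; hence r4c2 = 3.
Cage b has sum 10, leaving r1c1 = 2.
Column 2 already has 3, so r1c2 = 4.
Column 3 now contains 2, leaving r1c3 = 1.
4 is placed in column 4; hence r1c4 = 3.
1 is placed in row 2, which forces r2c1 = 3.
Row 4 already has 3, which forces r4c1 = 1.
Completed grid: 2 4 1 3 / 3 1 2 4 / 4 2 3 1 / 1 3 4 2.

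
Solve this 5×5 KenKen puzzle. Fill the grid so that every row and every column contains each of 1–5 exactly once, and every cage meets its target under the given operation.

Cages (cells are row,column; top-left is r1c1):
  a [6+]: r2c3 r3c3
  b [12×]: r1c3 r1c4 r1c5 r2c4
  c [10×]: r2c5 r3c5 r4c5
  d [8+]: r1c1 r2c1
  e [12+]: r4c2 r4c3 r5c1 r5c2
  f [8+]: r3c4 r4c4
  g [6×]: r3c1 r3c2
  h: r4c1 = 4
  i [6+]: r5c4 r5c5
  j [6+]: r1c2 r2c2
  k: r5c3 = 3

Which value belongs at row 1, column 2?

H is a freebie, which forces r4c1 = 4.
Cage k is given, leaving r5c3 = 3.
The only place for 3 in row 2 is r2c1.
Column 1 already has 3; hence r1c1 = 5.
Column 1 already has 3, which forces r3c1 = 2.
The two cells of cage g must have product 6, so r3c2 = 3.
Row 3 now contains 3; hence r3c4 = 5.
Row 3 now contains 5; hence r3c5 = 1.
5 is placed in column 4, so r4c4 = 3.
Column 1 now contains 2; hence r5c1 = 1.
The 4 cells of cage b must have product 12; hence r1c5 = 3.
The two cells of cage a must have sum 6; hence r2c3 = 2.
Row 2 now contains 2, so r2c4 = 1.
Row 2 now contains 2, leaving r2c5 = 5.
1 is placed in row 3; hence r3c3 = 4.
Column 3 already has 2, leaving r4c3 = 5.
5 is placed in column 5; hence r4c5 = 2.
Column 5 now contains 2; hence r5c5 = 4.
Cage j's pair has sum 6, which forces r1c2 = 2.
Column 3 already has 2, leaving r1c3 = 1.
Column 4 already has 1; hence r1c4 = 4.
Row 2 already has 5, so r2c2 = 4.
Row 4 already has 2; hence r4c2 = 1.
Row 5 already has 4; hence r5c2 = 5.
Row 5 already has 4, leaving r5c4 = 2.
The full grid is 5 2 1 4 3 / 3 4 2 1 5 / 2 3 4 5 1 / 4 1 5 3 2 / 1 5 3 2 4.

2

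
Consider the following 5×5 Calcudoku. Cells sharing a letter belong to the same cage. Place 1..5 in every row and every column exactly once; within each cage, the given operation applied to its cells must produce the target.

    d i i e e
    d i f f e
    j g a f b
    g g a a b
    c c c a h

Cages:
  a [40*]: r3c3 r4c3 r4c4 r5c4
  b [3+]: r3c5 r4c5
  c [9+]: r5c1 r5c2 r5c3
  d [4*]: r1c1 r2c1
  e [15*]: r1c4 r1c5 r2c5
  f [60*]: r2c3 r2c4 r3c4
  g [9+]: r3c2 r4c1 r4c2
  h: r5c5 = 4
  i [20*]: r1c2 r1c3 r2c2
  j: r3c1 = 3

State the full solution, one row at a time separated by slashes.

Cage j is given, so r3c1 = 3.
H is a freebie, leaving r5c5 = 4.
In row 1, 2 can only go at r1c3, so r1c3 = 2.
The 3 cells of cage i must have product 20, which forces r1c2 = 5.
Cage i needs product 20; hence r2c2 = 2.
The 3 cells of cage e must have product 15, which forces r2c5 = 5.
The 3 cells of cage f must have product 60; hence r3c4 = 5.
Cage a needs product 40, leaving r4c3 = 5.
Cage g has sum 9, which forces r3c2 = 4.
Row 3 already has 4; hence r3c3 = 1.
Row 3 already has 1, leaving r3c5 = 2.
Column 5 already has 2; hence r4c5 = 1.
The 3 cells of cage c must have sum 9, so r5c1 = 5.
Column 3 already has 1, so r5c3 = 3.
Cage e needs product 15; hence r1c4 = 1.
1 is placed in column 5, so r1c5 = 3.
Column 3 now contains 3, so r2c3 = 4.
Cage f needs product 60, leaving r2c4 = 3.
Cage g has sum 9; hence r4c1 = 2.
Row 4 already has 1, so r4c2 = 3.
The 4 cells of cage a must have product 40, so r4c4 = 4.
Row 5 already has 3, which forces r5c2 = 1.
Cage a needs product 40; hence r5c4 = 2.
Row 1 already has 1, so r1c1 = 4.
Row 2 now contains 4, which forces r2c1 = 1.

4 5 2 1 3 / 1 2 4 3 5 / 3 4 1 5 2 / 2 3 5 4 1 / 5 1 3 2 4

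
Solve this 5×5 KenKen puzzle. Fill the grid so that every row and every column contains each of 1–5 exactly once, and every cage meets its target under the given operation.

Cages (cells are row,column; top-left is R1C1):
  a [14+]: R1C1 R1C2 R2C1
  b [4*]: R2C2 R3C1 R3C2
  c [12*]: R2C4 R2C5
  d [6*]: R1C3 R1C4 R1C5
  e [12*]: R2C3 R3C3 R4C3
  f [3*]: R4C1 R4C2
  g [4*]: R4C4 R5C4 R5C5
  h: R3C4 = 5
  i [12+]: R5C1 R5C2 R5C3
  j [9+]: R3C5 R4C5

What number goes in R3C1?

Cage a has sum 14, so R1C1 = 4.
Cage a has sum 14; hence R1C2 = 5.
Cage a has sum 14, leaving R2C1 = 5.
H is a freebie, which forces R3C4 = 5.
Row 3 already has 5; hence R3C5 = 4.
4 is placed in column 5, which forces R4C5 = 5.
5 is placed in column 1, so R5C1 = 3.
Row 5 now contains 3, leaving R5C2 = 4.
Row 5 now contains 4, so R5C3 = 5.
Row 5 now contains 4, so R5C4 = 1.
Row 5 already has 1, so R5C5 = 2.
Cage b needs product 4; hence R2C2 = 2.
Cage c needs two cells with product 12, so R2C4 = 4.
4 is placed in column 5, so R2C5 = 3.
The 3 cells of cage b must have product 4; hence R3C1 = 2.
4 is placed in row 3, leaving R3C2 = 1.
Row 3 now contains 1; hence R3C3 = 3.
Column 1 now contains 3; hence R4C1 = 1.
Cage f needs two cells with product 3, leaving R4C2 = 3.
Row 4 now contains 1; hence R4C3 = 4.
1 is placed in column 4, leaving R4C4 = 2.
Cage d needs product 6, so R1C3 = 2.
Column 4 now contains 2, leaving R1C4 = 3.
Column 5 now contains 3; hence R1C5 = 1.
3 is placed in row 2, which forces R2C3 = 1.
Filled in: 4 5 2 3 1 / 5 2 1 4 3 / 2 1 3 5 4 / 1 3 4 2 5 / 3 4 5 1 2.

2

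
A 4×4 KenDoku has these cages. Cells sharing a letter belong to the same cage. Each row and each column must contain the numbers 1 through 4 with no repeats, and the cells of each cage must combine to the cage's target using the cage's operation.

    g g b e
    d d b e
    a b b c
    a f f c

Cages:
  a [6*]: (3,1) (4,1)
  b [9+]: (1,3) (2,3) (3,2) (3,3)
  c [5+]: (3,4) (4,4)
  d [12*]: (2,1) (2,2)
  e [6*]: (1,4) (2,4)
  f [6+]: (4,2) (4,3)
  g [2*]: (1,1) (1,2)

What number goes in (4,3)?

In row 1, 4 can only go at (1,3), so (1,3) = 4.
Cage f needs two cells with sum 6, leaving (4,2) = 4.
4 is placed in column 3; hence (4,3) = 2.
Cage d's pair has product 12, so (2,1) = 4.
Column 2 already has 4, so (2,2) = 3.
2 is placed in column 3, so (2,3) = 1.
Row 2 already has 3; hence (2,4) = 2.
The two cells of cage a must have product 6, so (3,1) = 2.
Cage b needs sum 9, which forces (3,2) = 1.
Cage b has sum 9, which forces (3,3) = 3.
Column 4 now contains 2, so (3,4) = 4.
Row 4 already has 2, leaving (4,1) = 3.
Row 4 now contains 3; hence (4,4) = 1.
Column 1 already has 2, which forces (1,1) = 1.
Column 2 now contains 1, which forces (1,2) = 2.
Column 4 now contains 2, so (1,4) = 3.
The full grid is 1 2 4 3 / 4 3 1 2 / 2 1 3 4 / 3 4 2 1.

2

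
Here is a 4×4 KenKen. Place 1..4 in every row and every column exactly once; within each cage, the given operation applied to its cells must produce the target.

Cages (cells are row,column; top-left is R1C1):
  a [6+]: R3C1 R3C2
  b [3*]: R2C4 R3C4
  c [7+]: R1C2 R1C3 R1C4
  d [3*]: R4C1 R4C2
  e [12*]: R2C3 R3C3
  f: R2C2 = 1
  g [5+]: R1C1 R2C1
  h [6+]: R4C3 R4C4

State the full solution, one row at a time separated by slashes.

3 4 1 2 / 2 1 4 3 / 4 2 3 1 / 1 3 2 4

Cage f is a single given cell, which forces R2C2 = 1.
Row 2 already has 1, so R2C4 = 3.
3 is placed in column 4, so R3C4 = 1.
Column 2 already has 1, which forces R4C2 = 3.
Cage c has sum 7; hence R1C3 = 1.
3 is placed in row 2, so R2C3 = 4.
The two cells of cage e must have product 12, which forces R3C3 = 3.
Row 4 now contains 3; hence R4C1 = 1.
Column 3 already has 4; hence R4C3 = 2.
Row 4 now contains 2, leaving R4C4 = 4.
1 is placed in row 1; hence R1C1 = 3.
Cage c needs sum 7; hence R1C2 = 4.
Column 4 now contains 4; hence R1C4 = 2.
4 is placed in row 2; hence R2C1 = 2.
2 is placed in column 1; hence R3C1 = 4.
Column 2 now contains 4, so R3C2 = 2.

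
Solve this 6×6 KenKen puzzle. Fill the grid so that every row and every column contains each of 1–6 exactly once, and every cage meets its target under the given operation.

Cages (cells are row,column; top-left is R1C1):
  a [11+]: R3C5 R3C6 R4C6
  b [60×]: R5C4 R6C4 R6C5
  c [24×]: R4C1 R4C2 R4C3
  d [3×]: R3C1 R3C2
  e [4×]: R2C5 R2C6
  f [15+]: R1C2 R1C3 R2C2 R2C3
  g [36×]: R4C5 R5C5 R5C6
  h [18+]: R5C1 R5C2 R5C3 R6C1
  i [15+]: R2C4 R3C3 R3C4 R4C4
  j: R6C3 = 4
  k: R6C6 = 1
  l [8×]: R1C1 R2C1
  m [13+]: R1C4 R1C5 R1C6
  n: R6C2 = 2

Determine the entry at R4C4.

N is a freebie, so R6C2 = 2.
Cage j is a single given cell, so R6C3 = 4.
Cage k is given; hence R6C6 = 1.
Cage e needs two cells with product 4, which forces R2C5 = 1.
Column 6 now contains 1, leaving R2C6 = 4.
The two cells of cage l must have product 8; hence R1C1 = 4.
4 is placed in row 2, which forces R2C1 = 2.
Cage c needs product 24, which forces R4C2 = 4.
In column 4, 1 can only go at R4C4, so R4C4 = 1.
The 3 cells of cage c must have product 24, which forces R4C1 = 3.
Cage c has product 24, leaving R4C3 = 2.
Row 4 already has 2; hence R4C5 = 6.
Row 4 already has 2, leaving R4C6 = 5.
3 is placed in column 1, which forces R3C1 = 1.
Cage d needs two cells with product 3; hence R3C2 = 3.
Cage a has sum 11, which forces R3C5 = 4.
The 3 cells of cage a must have sum 11; hence R3C6 = 2.
Column 1 already has 1; hence R5C1 = 5.
2 is placed in column 6, which forces R5C6 = 3.
Cage h needs sum 18; hence R6C1 = 6.
2 is placed in column 6; hence R1C6 = 6.
Cage i has sum 15; hence R2C4 = 3.
Cage b has product 60, so R5C4 = 4.
Row 5 now contains 3, leaving R5C5 = 2.
Column 4 now contains 3, so R6C4 = 5.
Row 6 already has 5; hence R6C5 = 3.
Cage f needs sum 15; hence R1C2 = 1.
Cage f needs sum 15, which forces R1C3 = 3.
Column 4 now contains 5, leaving R1C4 = 2.
Column 5 already has 2; hence R1C5 = 5.
Cage i has sum 15; hence R3C3 = 5.
Column 4 now contains 5; hence R3C4 = 6.
Column 2 now contains 1, which forces R5C2 = 6.
Row 5 now contains 6; hence R5C3 = 1.
6 is placed in column 2, which forces R2C2 = 5.
Column 3 already has 5, leaving R2C3 = 6.
The full grid is 4 1 3 2 5 6 / 2 5 6 3 1 4 / 1 3 5 6 4 2 / 3 4 2 1 6 5 / 5 6 1 4 2 3 / 6 2 4 5 3 1.

1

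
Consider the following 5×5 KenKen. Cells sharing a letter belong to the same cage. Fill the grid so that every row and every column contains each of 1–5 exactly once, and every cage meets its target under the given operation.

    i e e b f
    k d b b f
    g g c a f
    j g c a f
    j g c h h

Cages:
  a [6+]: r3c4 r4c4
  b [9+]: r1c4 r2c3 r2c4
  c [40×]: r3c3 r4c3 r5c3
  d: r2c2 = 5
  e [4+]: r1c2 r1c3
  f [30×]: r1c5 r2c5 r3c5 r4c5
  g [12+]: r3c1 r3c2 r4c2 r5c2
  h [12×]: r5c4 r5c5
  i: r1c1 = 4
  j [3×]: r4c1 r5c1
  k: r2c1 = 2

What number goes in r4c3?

Cage i is a single given cell, so r1c1 = 4.
Cage k is given, leaving r2c1 = 2.
D is a freebie, which forces r2c2 = 5.
The only place for 5 in row 5 is r5c3.
The only place for 2 in row 5 is r5c2.
In row 5, 1 can only go at r5c1, so r5c1 = 1.
Column 1 now contains 1, leaving r4c1 = 3.
Column 1 already has 3; hence r3c1 = 5.
In row 3, 3 can only go at r3c5, so r3c5 = 3.
Column 5 now contains 3, so r2c5 = 1.
Cage h's pair has product 12; hence r5c4 = 3.
Column 5 now contains 3; hence r5c5 = 4.
Cage b needs sum 9, leaving r1c4 = 2.
Row 1 already has 2, so r1c5 = 5.
Cage b needs sum 9, so r2c3 = 3.
Column 4 now contains 3, which forces r2c4 = 4.
4 is placed in column 4, so r3c4 = 1.
4 is placed in column 4, leaving r4c4 = 5.
Column 5 now contains 5; hence r4c5 = 2.
The two cells of cage e must have sum 4; hence r1c2 = 3.
Column 3 already has 3, so r1c3 = 1.
Row 3 now contains 1, leaving r3c2 = 4.
The 3 cells of cage c must have product 40, which forces r3c3 = 2.
The 4 cells of cage g must have sum 12, leaving r4c2 = 1.
2 is placed in row 4; hence r4c3 = 4.
Filled in: 4 3 1 2 5 / 2 5 3 4 1 / 5 4 2 1 3 / 3 1 4 5 2 / 1 2 5 3 4.

4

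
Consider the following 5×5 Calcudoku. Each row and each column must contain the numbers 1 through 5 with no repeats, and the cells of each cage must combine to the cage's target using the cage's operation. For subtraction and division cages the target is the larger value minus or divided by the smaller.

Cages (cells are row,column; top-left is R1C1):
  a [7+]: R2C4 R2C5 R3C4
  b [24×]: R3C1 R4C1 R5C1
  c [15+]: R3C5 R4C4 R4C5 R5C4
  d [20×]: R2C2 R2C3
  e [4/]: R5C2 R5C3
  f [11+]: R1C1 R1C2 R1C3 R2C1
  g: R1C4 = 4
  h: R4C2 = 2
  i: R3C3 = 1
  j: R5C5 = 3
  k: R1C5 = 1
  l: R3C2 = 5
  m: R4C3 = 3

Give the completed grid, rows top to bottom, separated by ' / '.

Cage g is given, which forces R1C4 = 4.
Cage k is given, so R1C5 = 1.
Cage l is given, which forces R3C2 = 5.
Cage i is a single given cell, so R3C3 = 1.
H is a freebie, so R4C2 = 2.
M is a freebie; hence R4C3 = 3.
Column 3 already has 1; hence R5C3 = 4.
J is a freebie, so R5C5 = 3.
Column 2 already has 2, so R1C2 = 3.
Cage f has sum 11, which forces R2C1 = 1.
5 is placed in column 2, which forces R2C2 = 4.
4 is placed in column 3, leaving R2C3 = 5.
1 is placed in row 2, which forces R2C4 = 3.
Row 2 already has 4, so R2C5 = 2.
Cage b needs product 24, leaving R3C1 = 3.
Cage a has sum 7; hence R3C4 = 2.
Cage c has sum 15, which forces R3C5 = 4.
Row 4 already has 3, so R4C1 = 4.
The 4 cells of cage c must have sum 15, so R4C4 = 1.
Cage c needs sum 15; hence R4C5 = 5.
Row 5 now contains 3, which forces R5C1 = 2.
Row 5 already has 4, leaving R5C2 = 1.
Cage c needs sum 15, which forces R5C4 = 5.
2 is placed in column 1, so R1C1 = 5.
Column 3 already has 5; hence R1C3 = 2.

5 3 2 4 1 / 1 4 5 3 2 / 3 5 1 2 4 / 4 2 3 1 5 / 2 1 4 5 3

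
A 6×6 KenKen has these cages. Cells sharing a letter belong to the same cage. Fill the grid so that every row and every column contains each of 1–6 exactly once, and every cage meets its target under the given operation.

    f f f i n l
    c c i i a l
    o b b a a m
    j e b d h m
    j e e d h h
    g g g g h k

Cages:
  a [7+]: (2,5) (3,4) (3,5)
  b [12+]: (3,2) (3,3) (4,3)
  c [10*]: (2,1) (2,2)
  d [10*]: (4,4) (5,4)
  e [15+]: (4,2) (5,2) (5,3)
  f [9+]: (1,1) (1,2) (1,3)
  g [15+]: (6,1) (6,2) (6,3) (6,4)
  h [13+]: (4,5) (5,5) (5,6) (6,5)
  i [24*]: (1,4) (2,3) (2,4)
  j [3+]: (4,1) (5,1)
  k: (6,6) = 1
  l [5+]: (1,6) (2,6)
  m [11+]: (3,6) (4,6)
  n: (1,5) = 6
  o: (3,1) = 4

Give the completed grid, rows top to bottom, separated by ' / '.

3 1 5 4 6 2 / 5 2 1 6 4 3 / 4 5 3 1 2 6 / 1 6 4 2 3 5 / 2 3 6 5 1 4 / 6 4 2 3 5 1

Cage n is given, which forces (1,5) = 6.
O is a freebie, so (3,1) = 4.
Cage k is given, so (6,6) = 1.
Row 6 needs a 5, and only (6,5) is open for it.
The only place for 6 in column 1 is (6,1).
Column 1 needs a 3, and only (1,1) is open for it.
3 is placed in row 1; hence (1,6) = 2.
Cage l needs two cells with sum 5; hence (2,6) = 3.
In row 1, 4 can only go at (1,4), so (1,4) = 4.
In row 2, 4 can only go at (2,5), so (2,5) = 4.
The only place for 5 in column 1 is (2,1).
Row 2 now contains 5, which forces (2,2) = 2.
In column 4, 3 can only go at (6,4), so (6,4) = 3.
Row 6 already has 3, leaving (6,2) = 4.
Cage g needs sum 15, leaving (6,3) = 2.
The only place for 4 in row 4 is (4,3).
Cage e needs sum 15, so (4,2) = 6.
6 is placed in row 4, so (4,6) = 5.
Cage e has sum 15, which forces (5,2) = 3.
Column 3 already has 4, so (5,3) = 6.
Column 6 now contains 5, so (5,6) = 4.
Column 3 now contains 6, which forces (2,3) = 1.
Cage i has product 24, so (2,4) = 6.
Column 2 now contains 3, which forces (3,2) = 5.
The 3 cells of cage b must have sum 12, leaving (3,3) = 3.
Column 6 now contains 5; hence (3,6) = 6.
Row 4 now contains 5, leaving (4,4) = 2.
The 4 cells of cage h must have sum 13, leaving (4,5) = 3.
Cage d needs two cells with product 10, leaving (5,4) = 5.
The 4 cells of cage h must have sum 13; hence (5,5) = 1.
Column 2 already has 5, leaving (1,2) = 1.
1 is placed in column 3, which forces (1,3) = 5.
Column 4 now contains 2, which forces (3,4) = 1.
Column 5 now contains 1, so (3,5) = 2.
2 is placed in row 4, leaving (4,1) = 1.
Row 5 now contains 1, so (5,1) = 2.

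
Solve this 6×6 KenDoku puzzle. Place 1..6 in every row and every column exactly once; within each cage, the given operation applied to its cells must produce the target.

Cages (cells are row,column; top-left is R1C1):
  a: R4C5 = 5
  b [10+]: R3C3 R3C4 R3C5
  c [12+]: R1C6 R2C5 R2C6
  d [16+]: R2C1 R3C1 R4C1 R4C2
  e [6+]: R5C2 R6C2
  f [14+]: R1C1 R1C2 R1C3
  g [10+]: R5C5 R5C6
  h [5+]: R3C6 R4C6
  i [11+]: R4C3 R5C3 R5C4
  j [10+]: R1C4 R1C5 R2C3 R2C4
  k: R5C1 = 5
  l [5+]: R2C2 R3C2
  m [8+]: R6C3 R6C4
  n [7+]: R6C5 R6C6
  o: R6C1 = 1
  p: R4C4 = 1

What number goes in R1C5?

2

Cage p is a single given cell, which forces R4C4 = 1.
A is a freebie, so R4C5 = 5.
K is a freebie, so R5C1 = 5.
Cage o is given, so R6C1 = 1.
The only place for 6 in column 2 is R1C2.
Row 1 already has 6, leaving R1C1 = 3.
Cage f needs sum 14, which forces R1C3 = 5.
Cage d has sum 16, leaving R4C2 = 4.
Cage e needs two cells with sum 6, so R5C2 = 1.
The two cells of cage e must have sum 6, which forces R6C2 = 5.
In row 2, 1 can only go at R2C3, so R2C3 = 1.
The only place for 5 in row 2 is R2C6.
Row 2 needs a 4, and only R2C1 is open for it.
In row 2, 2 can only go at R2C2, so R2C2 = 2.
Column 2 now contains 2, leaving R3C2 = 3.
Row 3 now contains 3, so R3C6 = 2.
Column 6 already has 2; hence R4C6 = 3.
Column 6 now contains 3, leaving R6C6 = 4.
4 is placed in column 6; hence R1C6 = 1.
Cage c has sum 12, which forces R2C5 = 6.
2 is placed in row 3, leaving R3C1 = 6.
Cage b needs sum 10, which forces R3C3 = 4.
The 3 cells of cage b must have sum 10; hence R3C4 = 5.
2 is placed in row 3, leaving R3C5 = 1.
The 4 cells of cage d must have sum 16, leaving R4C1 = 2.
Row 4 already has 2; hence R4C3 = 6.
Cage g needs two cells with sum 10, so R5C5 = 4.
4 is placed in column 6, which forces R5C6 = 6.
Column 3 now contains 6; hence R6C3 = 2.
Row 6 now contains 2, leaving R6C4 = 6.
Row 6 already has 4, so R6C5 = 3.
Cage j needs sum 10, so R1C4 = 4.
Column 5 now contains 4; hence R1C5 = 2.
Row 2 now contains 6, so R2C4 = 3.
2 is placed in column 3, which forces R5C3 = 3.
The 3 cells of cage i must have sum 11, leaving R5C4 = 2.
Completed grid: 3 6 5 4 2 1 / 4 2 1 3 6 5 / 6 3 4 5 1 2 / 2 4 6 1 5 3 / 5 1 3 2 4 6 / 1 5 2 6 3 4.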